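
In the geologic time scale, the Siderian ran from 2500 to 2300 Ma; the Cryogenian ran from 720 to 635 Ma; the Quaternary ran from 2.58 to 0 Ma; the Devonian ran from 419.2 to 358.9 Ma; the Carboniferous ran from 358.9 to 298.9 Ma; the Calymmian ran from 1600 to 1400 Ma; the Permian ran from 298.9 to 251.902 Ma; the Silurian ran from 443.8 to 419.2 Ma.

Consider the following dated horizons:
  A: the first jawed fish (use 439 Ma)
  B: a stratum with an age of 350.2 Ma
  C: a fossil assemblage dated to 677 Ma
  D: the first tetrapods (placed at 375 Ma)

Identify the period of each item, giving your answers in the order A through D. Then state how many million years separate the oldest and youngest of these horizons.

Match each age against the start–end ranges in the excerpt: A = 439 Ma → Silurian (443.8–419.2); B = 350.2 Ma → Carboniferous (358.9–298.9); C = 677 Ma → Cryogenian (720–635); D = 375 Ma → Devonian (419.2–358.9).
The largest age is 677 Ma and the smallest is 350.2 Ma; their difference is 326.8 Myr.

A — Silurian; B — Carboniferous; C — Cryogenian; D — Devonian; span 326.8 million years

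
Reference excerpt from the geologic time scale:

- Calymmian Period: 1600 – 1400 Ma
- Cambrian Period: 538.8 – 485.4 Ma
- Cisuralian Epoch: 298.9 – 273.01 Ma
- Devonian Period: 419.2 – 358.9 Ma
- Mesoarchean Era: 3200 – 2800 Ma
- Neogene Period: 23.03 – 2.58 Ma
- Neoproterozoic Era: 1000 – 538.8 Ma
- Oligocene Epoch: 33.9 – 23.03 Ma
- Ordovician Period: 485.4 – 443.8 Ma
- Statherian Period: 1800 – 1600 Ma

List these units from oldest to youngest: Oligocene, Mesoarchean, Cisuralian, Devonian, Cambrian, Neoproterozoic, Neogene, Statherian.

Read off each span (Ma): Oligocene 33.9–23.03; Mesoarchean 3200–2800; Cisuralian 298.9–273.01; Devonian 419.2–358.9; Cambrian 538.8–485.4; Neoproterozoic 1000–538.8; Neogene 23.03–2.58; Statherian 1800–1600.
Larger Ma is older, so oldest→youngest is Mesoarchean, Statherian, Neoproterozoic, Cambrian, Devonian, Cisuralian, Oligocene, Neogene.

Mesoarchean, then Statherian, then Neoproterozoic, then Cambrian, then Devonian, then Cisuralian, then Oligocene, then Neogene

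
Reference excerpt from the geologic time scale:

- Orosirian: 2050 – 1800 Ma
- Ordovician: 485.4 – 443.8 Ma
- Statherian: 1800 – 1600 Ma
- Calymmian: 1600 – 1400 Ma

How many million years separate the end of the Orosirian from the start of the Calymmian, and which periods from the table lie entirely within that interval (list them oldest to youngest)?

End of Orosirian = 1800 Ma; start of Calymmian = 1600 Ma.
Gap = 1800 − 1600 = 200 Myr.
Periods wholly inside 1800–1600 Ma: Statherian (1800–1600).

200 million years; Statherian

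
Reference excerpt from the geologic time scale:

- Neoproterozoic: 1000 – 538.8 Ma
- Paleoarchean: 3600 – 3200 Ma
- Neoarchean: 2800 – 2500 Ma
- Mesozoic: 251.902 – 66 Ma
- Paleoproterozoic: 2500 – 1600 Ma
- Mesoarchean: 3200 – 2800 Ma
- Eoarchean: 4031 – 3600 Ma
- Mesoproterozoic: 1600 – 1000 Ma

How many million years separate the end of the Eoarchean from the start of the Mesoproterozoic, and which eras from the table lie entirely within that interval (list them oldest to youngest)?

End of Eoarchean = 3600 Ma; start of Mesoproterozoic = 1600 Ma.
Gap = 3600 − 1600 = 2000 Myr.
Eras wholly inside 3600–1600 Ma: Paleoarchean (3600–3200), Mesoarchean (3200–2800), Neoarchean (2800–2500), Paleoproterozoic (2500–1600).

2000 million years; Paleoarchean, Mesoarchean, Neoarchean, Paleoproterozoic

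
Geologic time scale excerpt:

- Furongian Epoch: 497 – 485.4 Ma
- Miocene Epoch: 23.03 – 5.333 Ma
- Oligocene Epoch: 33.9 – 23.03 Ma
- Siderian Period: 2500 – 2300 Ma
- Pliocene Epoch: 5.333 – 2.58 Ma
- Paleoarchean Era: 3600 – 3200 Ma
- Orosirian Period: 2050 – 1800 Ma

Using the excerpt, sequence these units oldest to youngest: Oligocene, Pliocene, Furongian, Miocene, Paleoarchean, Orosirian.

Paleoarchean, Orosirian, Furongian, Oligocene, Miocene, Pliocene

Sorting by start age (descending Ma, since larger Ma = older): Paleoarchean began 3600, Orosirian began 2050, Furongian began 497, Oligocene began 33.9, Miocene began 23.03, Pliocene began 5.333.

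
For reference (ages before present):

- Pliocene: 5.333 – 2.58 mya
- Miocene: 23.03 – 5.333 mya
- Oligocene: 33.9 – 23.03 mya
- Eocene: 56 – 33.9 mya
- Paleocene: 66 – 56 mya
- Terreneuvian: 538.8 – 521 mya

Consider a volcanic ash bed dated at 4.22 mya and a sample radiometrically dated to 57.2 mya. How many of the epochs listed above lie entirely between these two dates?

57.2 Ma sits inside the Paleocene (66–56) and 4.22 Ma inside the Pliocene (5.333–2.58); neither of those is wholly between the two dates.
The listed epochs lying completely between them are Eocene, Oligocene, Miocene — 3 in all.

3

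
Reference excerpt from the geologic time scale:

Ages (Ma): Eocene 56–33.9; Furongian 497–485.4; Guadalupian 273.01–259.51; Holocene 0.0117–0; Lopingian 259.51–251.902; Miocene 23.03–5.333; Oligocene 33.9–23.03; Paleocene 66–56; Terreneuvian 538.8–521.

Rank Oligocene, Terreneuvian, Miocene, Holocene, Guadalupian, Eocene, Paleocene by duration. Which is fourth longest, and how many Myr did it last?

Guadalupian, 13.5 million years

Start − end for each: Oligocene 33.9 − 23.03 = 10.87; Terreneuvian 538.8 − 521 = 17.8; Miocene 23.03 − 5.333 = 17.697; Holocene 0.0117 − 0 = 0.0117; Guadalupian 273.01 − 259.51 = 13.5; Eocene 56 − 33.9 = 22.1; Paleocene 66 − 56 = 10.
Ranking these from longest: Eocene > Terreneuvian > Miocene > Guadalupian > Oligocene > Paleocene > Holocene.
Position 4 in that ranking is Guadalupian, which lasted 13.5 Myr.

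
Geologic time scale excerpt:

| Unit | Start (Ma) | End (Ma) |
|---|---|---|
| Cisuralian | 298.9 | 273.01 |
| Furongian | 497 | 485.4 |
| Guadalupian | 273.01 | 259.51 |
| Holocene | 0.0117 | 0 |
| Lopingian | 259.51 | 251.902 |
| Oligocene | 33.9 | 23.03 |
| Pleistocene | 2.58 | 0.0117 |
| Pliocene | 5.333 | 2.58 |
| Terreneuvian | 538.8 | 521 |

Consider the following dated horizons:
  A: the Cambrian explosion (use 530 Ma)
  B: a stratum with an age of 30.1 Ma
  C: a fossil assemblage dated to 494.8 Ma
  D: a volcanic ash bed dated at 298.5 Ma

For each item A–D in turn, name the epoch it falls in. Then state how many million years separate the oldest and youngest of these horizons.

A — Terreneuvian; B — Oligocene; C — Furongian; D — Cisuralian; span 499.9 million years

A: 530 Ma lies in 538.8–521 Ma, so Terreneuvian.
B: 30.1 Ma lies in 33.9–23.03 Ma, so Oligocene.
C: 494.8 Ma lies in 497–485.4 Ma, so Furongian.
D: 298.5 Ma lies in 298.9–273.01 Ma, so Cisuralian.
Oldest = 530 Ma, youngest = 30.1 Ma → span 499.9 Myr.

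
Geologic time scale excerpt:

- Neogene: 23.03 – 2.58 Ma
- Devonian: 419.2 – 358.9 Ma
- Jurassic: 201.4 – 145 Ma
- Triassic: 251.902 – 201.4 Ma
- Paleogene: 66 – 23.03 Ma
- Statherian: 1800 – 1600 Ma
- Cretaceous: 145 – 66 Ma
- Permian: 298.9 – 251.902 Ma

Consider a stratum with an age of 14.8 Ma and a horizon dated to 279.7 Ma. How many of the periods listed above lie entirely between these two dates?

279.7 Ma sits inside the Permian (298.9–251.902) and 14.8 Ma inside the Neogene (23.03–2.58); neither of those is wholly between the two dates.
The listed periods lying completely between them are Triassic, Jurassic, Cretaceous, Paleogene — 4 in all.

4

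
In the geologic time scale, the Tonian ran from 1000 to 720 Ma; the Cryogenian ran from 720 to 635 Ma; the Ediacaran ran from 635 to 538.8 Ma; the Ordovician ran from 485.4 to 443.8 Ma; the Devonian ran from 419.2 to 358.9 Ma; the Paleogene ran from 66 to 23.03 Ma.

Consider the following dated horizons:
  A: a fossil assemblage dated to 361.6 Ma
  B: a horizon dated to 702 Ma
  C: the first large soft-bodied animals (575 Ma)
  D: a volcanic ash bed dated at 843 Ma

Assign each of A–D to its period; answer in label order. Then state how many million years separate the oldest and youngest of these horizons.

A — Devonian; B — Cryogenian; C — Ediacaran; D — Tonian; span 481.4 million years

A: 361.6 Ma lies in 419.2–358.9 Ma, so Devonian.
B: 702 Ma lies in 720–635 Ma, so Cryogenian.
C: 575 Ma lies in 635–538.8 Ma, so Ediacaran.
D: 843 Ma lies in 1000–720 Ma, so Tonian.
Oldest = 843 Ma, youngest = 361.6 Ma → span 481.4 Myr.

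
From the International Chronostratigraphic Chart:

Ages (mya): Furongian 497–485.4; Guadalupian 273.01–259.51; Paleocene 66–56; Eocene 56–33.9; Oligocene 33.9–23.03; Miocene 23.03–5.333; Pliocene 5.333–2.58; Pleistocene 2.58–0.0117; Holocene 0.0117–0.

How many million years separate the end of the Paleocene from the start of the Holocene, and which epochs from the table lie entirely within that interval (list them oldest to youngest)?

The Paleocene closes at 56 Ma and the Holocene opens at 0.0117 Ma, so the interval is 56 − 0.0117 = 55.9883 Myr.
An epoch fits inside if it starts at or after 56 Ma and ends at or before 0.0117 Ma; oldest first that gives Eocene, Oligocene, Miocene, Pliocene, Pleistocene.

55.9883 million years; Eocene, Oligocene, Miocene, Pliocene, Pleistocene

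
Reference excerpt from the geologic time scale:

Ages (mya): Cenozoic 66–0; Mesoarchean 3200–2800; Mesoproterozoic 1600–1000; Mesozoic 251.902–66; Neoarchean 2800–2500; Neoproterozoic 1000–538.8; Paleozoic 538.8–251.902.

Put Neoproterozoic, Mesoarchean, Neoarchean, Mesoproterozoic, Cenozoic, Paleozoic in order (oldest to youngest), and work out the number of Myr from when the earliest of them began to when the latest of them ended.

Mesoarchean, Neoarchean, Mesoproterozoic, Neoproterozoic, Paleozoic, Cenozoic; total span 3200 Myr

From the excerpt: Neoproterozoic 1000–538.8; Mesoarchean 3200–2800; Neoarchean 2800–2500; Mesoproterozoic 1600–1000; Cenozoic 66–0; Paleozoic 538.8–251.902 (Ma).
Larger Ma is earlier, so the oldest is Mesoarchean and the youngest is Cenozoic; oldest to youngest: Mesoarchean, Neoarchean, Mesoproterozoic, Neoproterozoic, Paleozoic, Cenozoic.
Oldest start 3200 minus youngest end 0 gives 3200 Myr overall.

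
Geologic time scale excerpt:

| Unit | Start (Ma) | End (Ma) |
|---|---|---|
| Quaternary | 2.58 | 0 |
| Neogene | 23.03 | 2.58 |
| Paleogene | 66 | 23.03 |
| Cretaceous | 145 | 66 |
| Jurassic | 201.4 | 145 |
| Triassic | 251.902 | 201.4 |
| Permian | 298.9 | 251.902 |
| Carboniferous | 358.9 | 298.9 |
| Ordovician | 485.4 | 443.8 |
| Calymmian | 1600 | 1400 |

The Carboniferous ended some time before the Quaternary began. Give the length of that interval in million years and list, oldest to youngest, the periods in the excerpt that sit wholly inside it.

End of Carboniferous = 298.9 Ma; start of Quaternary = 2.58 Ma.
Gap = 298.9 − 2.58 = 296.32 Myr.
Periods wholly inside 298.9–2.58 Ma: Permian (298.9–251.902), Triassic (251.902–201.4), Jurassic (201.4–145), Cretaceous (145–66), Paleogene (66–23.03), Neogene (23.03–2.58).

296.32 million years; Permian, Triassic, Jurassic, Cretaceous, Paleogene, Neogene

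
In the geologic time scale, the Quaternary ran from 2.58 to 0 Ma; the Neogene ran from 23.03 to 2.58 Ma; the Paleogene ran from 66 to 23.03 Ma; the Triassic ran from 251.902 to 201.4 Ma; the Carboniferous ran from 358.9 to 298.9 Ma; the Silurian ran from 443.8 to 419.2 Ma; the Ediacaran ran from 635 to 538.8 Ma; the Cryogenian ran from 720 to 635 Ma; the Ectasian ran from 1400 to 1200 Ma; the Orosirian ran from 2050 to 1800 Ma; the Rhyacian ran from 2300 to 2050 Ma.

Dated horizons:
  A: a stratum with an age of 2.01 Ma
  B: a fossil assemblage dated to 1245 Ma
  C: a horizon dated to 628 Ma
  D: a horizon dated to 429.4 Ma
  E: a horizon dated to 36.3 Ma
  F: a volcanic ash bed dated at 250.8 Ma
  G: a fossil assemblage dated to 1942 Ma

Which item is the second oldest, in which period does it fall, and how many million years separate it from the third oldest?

B, in the Ectasian; 617 million years to C

Larger Ma means older, so oldest first: G 1942 > B 1245 > C 628 > D 429.4 > F 250.8 > E 36.3 > A 2.01.
Counting 2 along gives B (1245 Ma); the excerpt puts that inside the Ectasian, 1400–1200 Ma.
Next in line is C (628 Ma), and 1245 − 628 = 617 Myr.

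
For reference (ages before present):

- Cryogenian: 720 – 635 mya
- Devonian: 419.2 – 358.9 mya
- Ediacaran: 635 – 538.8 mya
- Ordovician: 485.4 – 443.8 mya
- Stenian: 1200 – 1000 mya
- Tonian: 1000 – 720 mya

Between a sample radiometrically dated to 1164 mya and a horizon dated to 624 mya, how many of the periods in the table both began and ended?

2

The older date is 1164 Ma and the younger is 624 Ma.
Periods with start < 1164 and end > 624 Ma: Tonian (1000–720), Cryogenian (720–635).
That is 2 complete periods.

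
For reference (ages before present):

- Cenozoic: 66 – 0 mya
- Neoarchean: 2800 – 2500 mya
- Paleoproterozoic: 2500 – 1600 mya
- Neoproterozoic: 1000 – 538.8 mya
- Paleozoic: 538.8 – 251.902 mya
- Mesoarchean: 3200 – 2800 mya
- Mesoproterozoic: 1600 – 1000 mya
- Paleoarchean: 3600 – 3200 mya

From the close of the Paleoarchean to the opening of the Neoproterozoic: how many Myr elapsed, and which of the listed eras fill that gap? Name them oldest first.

The Paleoarchean closes at 3200 Ma and the Neoproterozoic opens at 1000 Ma, so the interval is 3200 − 1000 = 2200 Myr.
An era fits inside if it starts at or after 3200 Ma and ends at or before 1000 Ma; oldest first that gives Mesoarchean, Neoarchean, Paleoproterozoic, Mesoproterozoic.

2200 million years; Mesoarchean, Neoarchean, Paleoproterozoic, Mesoproterozoic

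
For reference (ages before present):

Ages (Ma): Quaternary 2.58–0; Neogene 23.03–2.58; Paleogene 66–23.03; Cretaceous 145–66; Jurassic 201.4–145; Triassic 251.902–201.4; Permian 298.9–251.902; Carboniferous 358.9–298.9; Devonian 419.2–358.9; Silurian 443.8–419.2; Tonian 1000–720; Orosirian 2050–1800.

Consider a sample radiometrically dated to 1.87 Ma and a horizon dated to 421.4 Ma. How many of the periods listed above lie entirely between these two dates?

The older date is 421.4 Ma and the younger is 1.87 Ma.
Periods with start < 421.4 and end > 1.87 Ma: Devonian (419.2–358.9), Carboniferous (358.9–298.9), Permian (298.9–251.902), Triassic (251.902–201.4), Jurassic (201.4–145), Cretaceous (145–66), Paleogene (66–23.03), Neogene (23.03–2.58).
That is 8 complete periods.

8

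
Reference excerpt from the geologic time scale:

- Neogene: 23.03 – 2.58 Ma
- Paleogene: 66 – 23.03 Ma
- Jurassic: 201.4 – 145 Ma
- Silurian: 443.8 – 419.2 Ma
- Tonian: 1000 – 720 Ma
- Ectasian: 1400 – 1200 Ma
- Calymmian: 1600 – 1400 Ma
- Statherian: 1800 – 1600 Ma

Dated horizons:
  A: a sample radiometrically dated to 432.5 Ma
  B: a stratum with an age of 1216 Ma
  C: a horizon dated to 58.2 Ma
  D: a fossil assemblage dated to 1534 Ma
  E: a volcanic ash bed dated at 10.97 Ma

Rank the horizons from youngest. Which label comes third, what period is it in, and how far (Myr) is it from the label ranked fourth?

Smaller Ma means younger, so youngest first: E 10.97 < C 58.2 < A 432.5 < B 1216 < D 1534.
Counting 3 along gives A (432.5 Ma); the excerpt puts that inside the Silurian, 443.8–419.2 Ma.
Next in line is B (1216 Ma), and 1216 − 432.5 = 783.5 Myr.

A, in the Silurian; 783.5 million years to B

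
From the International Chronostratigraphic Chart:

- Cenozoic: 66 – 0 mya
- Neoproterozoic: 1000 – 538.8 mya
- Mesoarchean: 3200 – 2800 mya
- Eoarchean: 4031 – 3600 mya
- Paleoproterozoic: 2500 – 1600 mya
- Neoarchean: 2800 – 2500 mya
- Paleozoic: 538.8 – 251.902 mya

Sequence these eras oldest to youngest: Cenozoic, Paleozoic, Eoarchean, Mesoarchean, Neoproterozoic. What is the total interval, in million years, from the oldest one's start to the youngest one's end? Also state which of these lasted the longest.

Start ages (Ma): Eoarchean 4031, Mesoarchean 3200, Neoproterozoic 1000, Paleozoic 538.8, Cenozoic 66.
Ordered oldest to youngest: Eoarchean, Mesoarchean, Neoproterozoic, Paleozoic, Cenozoic.
Span = 4031 − 0 = 4031 Myr.
Durations: Paleozoic 286.898, Mesoarchean 400, Cenozoic 66, Neoproterozoic 461.2, Eoarchean 431 → longest is Neoproterozoic (461.2 Myr).

Eoarchean → Mesoarchean → Neoproterozoic → Paleozoic → Cenozoic; total span 4031 Myr; longest is Neoproterozoic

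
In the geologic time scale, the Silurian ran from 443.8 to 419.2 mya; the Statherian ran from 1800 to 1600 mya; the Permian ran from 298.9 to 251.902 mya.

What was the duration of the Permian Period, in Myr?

46.998 million years

298.9 − 251.902 = 46.998 million years.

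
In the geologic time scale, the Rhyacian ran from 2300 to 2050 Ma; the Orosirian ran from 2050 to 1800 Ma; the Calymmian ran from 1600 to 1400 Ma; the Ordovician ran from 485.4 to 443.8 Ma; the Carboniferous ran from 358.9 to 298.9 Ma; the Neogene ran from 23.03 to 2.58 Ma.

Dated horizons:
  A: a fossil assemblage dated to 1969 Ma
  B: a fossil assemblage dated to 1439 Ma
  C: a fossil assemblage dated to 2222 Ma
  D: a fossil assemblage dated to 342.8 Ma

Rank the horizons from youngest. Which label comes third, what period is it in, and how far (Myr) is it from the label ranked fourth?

Smaller Ma means younger, so youngest first: D 342.8 < B 1439 < A 1969 < C 2222.
Counting 3 along gives A (1969 Ma); the excerpt puts that inside the Orosirian, 2050–1800 Ma.
Next in line is C (2222 Ma), and 2222 − 1969 = 253 Myr.

A, in the Orosirian; 253 million years to C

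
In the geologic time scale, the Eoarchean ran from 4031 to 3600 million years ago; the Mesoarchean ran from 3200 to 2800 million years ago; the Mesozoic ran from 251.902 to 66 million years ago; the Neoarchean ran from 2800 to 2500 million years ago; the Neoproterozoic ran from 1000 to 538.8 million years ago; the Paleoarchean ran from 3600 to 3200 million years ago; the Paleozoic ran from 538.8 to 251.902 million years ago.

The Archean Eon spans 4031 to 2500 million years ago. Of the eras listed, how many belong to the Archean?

4

Eras inside 4031–2500 Ma: Eoarchean, Paleoarchean, Mesoarchean, Neoarchean — 4 in total.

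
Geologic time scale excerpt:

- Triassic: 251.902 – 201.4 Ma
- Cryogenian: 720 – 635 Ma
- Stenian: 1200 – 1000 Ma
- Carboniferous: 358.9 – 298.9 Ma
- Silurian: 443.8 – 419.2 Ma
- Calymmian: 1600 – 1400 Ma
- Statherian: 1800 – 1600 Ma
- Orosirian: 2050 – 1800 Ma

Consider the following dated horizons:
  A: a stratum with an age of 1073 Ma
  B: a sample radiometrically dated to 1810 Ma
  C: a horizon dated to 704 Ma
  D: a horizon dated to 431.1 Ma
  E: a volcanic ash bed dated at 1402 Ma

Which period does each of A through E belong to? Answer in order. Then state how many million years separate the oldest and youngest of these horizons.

A — Stenian; B — Orosirian; C — Cryogenian; D — Silurian; E — Calymmian; span 1378.9 million years

Match each age against the start–end ranges in the excerpt: A = 1073 Ma → Stenian (1200–1000); B = 1810 Ma → Orosirian (2050–1800); C = 704 Ma → Cryogenian (720–635); D = 431.1 Ma → Silurian (443.8–419.2); E = 1402 Ma → Calymmian (1600–1400).
The largest age is 1810 Ma and the smallest is 431.1 Ma; their difference is 1378.9 Myr.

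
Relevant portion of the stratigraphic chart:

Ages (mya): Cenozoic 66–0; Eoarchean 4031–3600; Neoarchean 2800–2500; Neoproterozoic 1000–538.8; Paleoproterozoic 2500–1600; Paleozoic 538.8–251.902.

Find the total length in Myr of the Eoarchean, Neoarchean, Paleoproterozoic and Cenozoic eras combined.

1697 million years

Duration is start − end for each: (4031 − 3600) + (2800 − 2500) + (2500 − 1600) + (66 − 0).
That is 431 + 300 + 900 + 66, which totals 1697 million years.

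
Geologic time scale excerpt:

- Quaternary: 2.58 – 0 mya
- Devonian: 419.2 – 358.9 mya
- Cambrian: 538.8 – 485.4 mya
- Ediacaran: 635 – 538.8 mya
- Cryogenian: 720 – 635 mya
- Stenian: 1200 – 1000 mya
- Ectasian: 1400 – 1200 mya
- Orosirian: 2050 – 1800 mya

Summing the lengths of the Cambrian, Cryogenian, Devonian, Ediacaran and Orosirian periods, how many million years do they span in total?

Each duration: Cambrian = 53.4; Cryogenian = 85; Devonian = 60.3; Ediacaran = 96.2; Orosirian = 250.
Sum: 53.4 + 85 + 60.3 + 96.2 + 250 = 544.9 Myr.

544.9 million years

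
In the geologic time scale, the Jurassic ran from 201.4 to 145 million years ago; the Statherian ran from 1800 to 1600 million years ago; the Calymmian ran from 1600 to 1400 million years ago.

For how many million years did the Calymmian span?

200 million years

1600 − 1400 = 200 million years.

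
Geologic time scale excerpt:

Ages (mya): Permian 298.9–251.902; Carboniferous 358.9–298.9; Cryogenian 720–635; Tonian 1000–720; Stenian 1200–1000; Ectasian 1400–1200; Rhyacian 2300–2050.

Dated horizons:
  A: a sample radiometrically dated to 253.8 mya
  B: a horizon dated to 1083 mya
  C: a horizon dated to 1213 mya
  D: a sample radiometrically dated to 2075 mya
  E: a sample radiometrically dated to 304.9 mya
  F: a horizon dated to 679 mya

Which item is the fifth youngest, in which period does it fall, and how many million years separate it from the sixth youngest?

Smaller Ma means younger, so youngest first: A 253.8 < E 304.9 < F 679 < B 1083 < C 1213 < D 2075.
Counting 5 along gives C (1213 Ma); the excerpt puts that inside the Ectasian, 1400–1200 Ma.
Next in line is D (2075 Ma), and 2075 − 1213 = 862 Myr.

C, in the Ectasian; 862 million years to D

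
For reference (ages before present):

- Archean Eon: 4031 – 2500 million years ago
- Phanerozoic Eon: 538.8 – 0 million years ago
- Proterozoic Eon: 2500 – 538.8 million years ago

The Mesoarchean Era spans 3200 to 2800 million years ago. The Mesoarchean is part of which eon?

The Mesoarchean (3200–2800 Ma) lies entirely within 4031–2500 Ma, the Archean Eon.

Archean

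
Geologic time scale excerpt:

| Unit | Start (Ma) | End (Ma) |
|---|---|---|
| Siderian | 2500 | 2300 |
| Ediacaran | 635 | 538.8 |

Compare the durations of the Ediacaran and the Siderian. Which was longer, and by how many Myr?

Ediacaran: 635 − 538.8 = 96.2 Myr.
Siderian: 2500 − 2300 = 200 Myr.
Difference: 200 − 96.2 = 103.8 Myr, so the Siderian was longer.

Siderian, by 103.8 million years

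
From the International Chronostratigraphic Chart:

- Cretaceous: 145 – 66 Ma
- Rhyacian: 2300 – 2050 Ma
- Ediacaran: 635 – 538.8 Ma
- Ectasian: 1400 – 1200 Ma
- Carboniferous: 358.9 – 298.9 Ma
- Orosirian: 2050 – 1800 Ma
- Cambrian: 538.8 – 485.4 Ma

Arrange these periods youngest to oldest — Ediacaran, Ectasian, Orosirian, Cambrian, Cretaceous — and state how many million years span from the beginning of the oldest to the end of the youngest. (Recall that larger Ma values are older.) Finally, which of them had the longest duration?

Cretaceous → Cambrian → Ediacaran → Ectasian → Orosirian; total span 1984 Myr; longest is Orosirian

From the excerpt: Ediacaran 635–538.8; Ectasian 1400–1200; Orosirian 2050–1800; Cambrian 538.8–485.4; Cretaceous 145–66 (Ma).
Larger Ma is earlier, so the oldest is Orosirian and the youngest is Cretaceous; youngest to oldest: Cretaceous, Cambrian, Ediacaran, Ectasian, Orosirian.
Oldest start 2050 minus youngest end 66 gives 1984 Myr overall.
Individual lengths (start − end): Cambrian 53.4; Ectasian 200; Orosirian 250; Ediacaran 96.2; Cretaceous 79. The largest is Orosirian at 250 Myr.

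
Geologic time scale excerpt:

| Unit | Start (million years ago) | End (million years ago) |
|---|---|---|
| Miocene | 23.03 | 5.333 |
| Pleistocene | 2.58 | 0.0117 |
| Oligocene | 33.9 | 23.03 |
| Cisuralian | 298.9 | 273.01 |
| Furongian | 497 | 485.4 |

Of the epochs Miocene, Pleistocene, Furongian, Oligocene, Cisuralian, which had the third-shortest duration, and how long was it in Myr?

Durations: Miocene 17.697; Pleistocene 2.5683; Furongian 11.6; Oligocene 10.87; Cisuralian 25.89 Myr.
Sorted shortest-first: Pleistocene (2.5683), Oligocene (10.87), Furongian (11.6), Miocene (17.697), Cisuralian (25.89).
The third shortest is Furongian at 11.6 Myr.

Furongian, 11.6 million years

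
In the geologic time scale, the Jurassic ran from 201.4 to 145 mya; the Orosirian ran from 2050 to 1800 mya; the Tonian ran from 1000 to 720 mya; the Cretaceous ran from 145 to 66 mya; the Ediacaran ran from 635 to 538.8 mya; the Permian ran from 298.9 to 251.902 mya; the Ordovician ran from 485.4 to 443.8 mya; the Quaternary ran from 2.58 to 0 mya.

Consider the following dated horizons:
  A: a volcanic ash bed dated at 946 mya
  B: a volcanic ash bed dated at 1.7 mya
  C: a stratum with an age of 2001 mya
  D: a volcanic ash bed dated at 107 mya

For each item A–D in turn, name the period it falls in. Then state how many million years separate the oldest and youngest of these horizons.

A: 946 Ma lies in 1000–720 Ma, so Tonian.
B: 1.7 Ma lies in 2.58–0 Ma, so Quaternary.
C: 2001 Ma lies in 2050–1800 Ma, so Orosirian.
D: 107 Ma lies in 145–66 Ma, so Cretaceous.
Oldest = 2001 Ma, youngest = 1.7 Ma → span 1999.3 Myr.

A — Tonian; B — Quaternary; C — Orosirian; D — Cretaceous; span 1999.3 million years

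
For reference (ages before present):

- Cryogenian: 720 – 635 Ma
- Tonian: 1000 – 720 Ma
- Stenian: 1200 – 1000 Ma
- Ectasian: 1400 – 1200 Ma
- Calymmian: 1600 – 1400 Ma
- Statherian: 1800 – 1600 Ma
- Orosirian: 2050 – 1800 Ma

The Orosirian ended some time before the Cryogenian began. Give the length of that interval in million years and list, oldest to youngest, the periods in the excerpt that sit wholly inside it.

The Orosirian closes at 1800 Ma and the Cryogenian opens at 720 Ma, so the interval is 1800 − 720 = 1080 Myr.
A period fits inside if it starts at or after 1800 Ma and ends at or before 720 Ma; oldest first that gives Statherian, Calymmian, Ectasian, Stenian, Tonian.

1080 million years; Statherian, Calymmian, Ectasian, Stenian, Tonian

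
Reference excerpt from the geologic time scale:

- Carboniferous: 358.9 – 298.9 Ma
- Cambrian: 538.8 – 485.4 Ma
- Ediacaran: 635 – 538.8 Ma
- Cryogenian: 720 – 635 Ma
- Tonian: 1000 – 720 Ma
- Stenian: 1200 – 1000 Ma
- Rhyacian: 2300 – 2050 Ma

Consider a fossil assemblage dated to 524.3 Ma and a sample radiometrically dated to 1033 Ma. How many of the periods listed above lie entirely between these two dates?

The older date is 1033 Ma and the younger is 524.3 Ma.
Periods with start < 1033 and end > 524.3 Ma: Tonian (1000–720), Cryogenian (720–635), Ediacaran (635–538.8).
That is 3 complete periods.

3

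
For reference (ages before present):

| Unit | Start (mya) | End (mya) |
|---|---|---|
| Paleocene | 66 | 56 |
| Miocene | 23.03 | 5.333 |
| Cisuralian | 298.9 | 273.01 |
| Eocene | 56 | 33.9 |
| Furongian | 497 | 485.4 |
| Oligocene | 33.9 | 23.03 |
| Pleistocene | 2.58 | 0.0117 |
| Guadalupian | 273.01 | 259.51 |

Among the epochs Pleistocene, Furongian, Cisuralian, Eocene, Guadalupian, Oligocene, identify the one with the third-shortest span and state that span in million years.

Start − end for each: Pleistocene 2.58 − 0.0117 = 2.5683; Furongian 497 − 485.4 = 11.6; Cisuralian 298.9 − 273.01 = 25.89; Eocene 56 − 33.9 = 22.1; Guadalupian 273.01 − 259.51 = 13.5; Oligocene 33.9 − 23.03 = 10.87.
Ranking these from shortest: Pleistocene < Oligocene < Furongian < Guadalupian < Eocene < Cisuralian.
Position 3 in that ranking is Furongian, which lasted 11.6 Myr.

Furongian, 11.6 million years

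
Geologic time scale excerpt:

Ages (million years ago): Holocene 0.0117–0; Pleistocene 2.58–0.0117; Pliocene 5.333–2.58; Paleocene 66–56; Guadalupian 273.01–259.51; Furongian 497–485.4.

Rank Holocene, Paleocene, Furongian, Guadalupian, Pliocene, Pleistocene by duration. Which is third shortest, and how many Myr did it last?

Start − end for each: Holocene 0.0117 − 0 = 0.0117; Paleocene 66 − 56 = 10; Furongian 497 − 485.4 = 11.6; Guadalupian 273.01 − 259.51 = 13.5; Pliocene 5.333 − 2.58 = 2.753; Pleistocene 2.58 − 0.0117 = 2.5683.
Ranking these from shortest: Holocene < Pleistocene < Pliocene < Paleocene < Furongian < Guadalupian.
Position 3 in that ranking is Pliocene, which lasted 2.753 Myr.

Pliocene, 2.753 million years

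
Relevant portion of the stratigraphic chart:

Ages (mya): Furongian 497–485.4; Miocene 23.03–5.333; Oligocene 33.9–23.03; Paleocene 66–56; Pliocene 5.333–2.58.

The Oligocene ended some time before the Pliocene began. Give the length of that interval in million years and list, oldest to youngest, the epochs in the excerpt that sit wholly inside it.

The Oligocene closes at 23.03 Ma and the Pliocene opens at 5.333 Ma, so the interval is 23.03 − 5.333 = 17.697 Myr.
An epoch fits inside if it starts at or after 23.03 Ma and ends at or before 5.333 Ma; oldest first that gives Miocene.

17.697 million years; Miocene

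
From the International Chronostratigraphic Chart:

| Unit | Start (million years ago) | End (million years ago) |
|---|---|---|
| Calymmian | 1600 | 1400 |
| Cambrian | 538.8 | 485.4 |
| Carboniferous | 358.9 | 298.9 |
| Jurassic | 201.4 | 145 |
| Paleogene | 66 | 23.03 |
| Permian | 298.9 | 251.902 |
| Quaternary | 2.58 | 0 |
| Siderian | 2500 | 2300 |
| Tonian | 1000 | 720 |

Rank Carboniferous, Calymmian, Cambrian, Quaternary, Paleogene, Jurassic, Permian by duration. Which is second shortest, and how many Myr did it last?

Paleogene, 42.97 million years

Durations: Carboniferous 60; Calymmian 200; Cambrian 53.4; Quaternary 2.58; Paleogene 42.97; Jurassic 56.4; Permian 46.998 Myr.
Sorted shortest-first: Quaternary (2.58), Paleogene (42.97), Permian (46.998), Cambrian (53.4), Jurassic (56.4), Carboniferous (60), Calymmian (200).
The second shortest is Paleogene at 42.97 Myr.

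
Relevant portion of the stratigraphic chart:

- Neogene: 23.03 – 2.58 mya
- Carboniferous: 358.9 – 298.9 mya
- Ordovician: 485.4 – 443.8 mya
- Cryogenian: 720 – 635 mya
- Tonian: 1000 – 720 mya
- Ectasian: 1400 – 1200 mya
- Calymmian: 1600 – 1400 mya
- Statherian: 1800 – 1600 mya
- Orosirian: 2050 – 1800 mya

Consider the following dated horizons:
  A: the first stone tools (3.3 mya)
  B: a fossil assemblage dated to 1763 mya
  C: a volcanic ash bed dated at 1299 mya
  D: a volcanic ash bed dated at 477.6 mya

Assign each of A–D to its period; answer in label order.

A — Neogene; B — Statherian; C — Ectasian; D — Ordovician

Match each age against the start–end ranges in the excerpt: A = 3.3 Ma → Neogene (23.03–2.58); B = 1763 Ma → Statherian (1800–1600); C = 1299 Ma → Ectasian (1400–1200); D = 477.6 Ma → Ordovician (485.4–443.8).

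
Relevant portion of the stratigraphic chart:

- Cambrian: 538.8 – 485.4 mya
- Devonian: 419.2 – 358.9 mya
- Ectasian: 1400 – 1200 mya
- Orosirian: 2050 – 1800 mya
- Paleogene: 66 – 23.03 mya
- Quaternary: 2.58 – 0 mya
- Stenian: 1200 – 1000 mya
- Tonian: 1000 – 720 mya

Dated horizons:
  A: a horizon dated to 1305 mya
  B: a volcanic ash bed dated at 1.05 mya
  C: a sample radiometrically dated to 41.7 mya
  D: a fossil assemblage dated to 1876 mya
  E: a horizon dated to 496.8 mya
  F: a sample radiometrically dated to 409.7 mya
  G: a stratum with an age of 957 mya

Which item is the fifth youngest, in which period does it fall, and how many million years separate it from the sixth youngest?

G, in the Tonian; 348 million years to A

Sorted youngest-first by Ma: B (1.05), C (41.7), F (409.7), E (496.8), G (957), A (1305), D (1876).
The fifth youngest is G at 957 Ma, which lies in 1000–720 Ma: the Tonian.
The sixth youngest is A at 1305 Ma; separation = |957 − 1305| = 348 Myr.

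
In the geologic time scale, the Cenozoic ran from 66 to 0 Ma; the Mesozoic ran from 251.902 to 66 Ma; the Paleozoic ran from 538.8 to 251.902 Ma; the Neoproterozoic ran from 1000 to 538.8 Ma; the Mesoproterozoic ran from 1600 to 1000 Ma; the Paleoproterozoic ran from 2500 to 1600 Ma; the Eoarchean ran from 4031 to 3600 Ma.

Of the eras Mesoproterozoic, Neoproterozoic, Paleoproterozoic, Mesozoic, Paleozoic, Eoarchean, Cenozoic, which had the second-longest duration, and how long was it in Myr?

Start − end for each: Mesoproterozoic 1600 − 1000 = 600; Neoproterozoic 1000 − 538.8 = 461.2; Paleoproterozoic 2500 − 1600 = 900; Mesozoic 251.902 − 66 = 185.902; Paleozoic 538.8 − 251.902 = 286.898; Eoarchean 4031 − 3600 = 431; Cenozoic 66 − 0 = 66.
Ranking these from longest: Paleoproterozoic > Mesoproterozoic > Neoproterozoic > Eoarchean > Paleozoic > Mesozoic > Cenozoic.
Position 2 in that ranking is Mesoproterozoic, which lasted 600 Myr.

Mesoproterozoic, 600 million years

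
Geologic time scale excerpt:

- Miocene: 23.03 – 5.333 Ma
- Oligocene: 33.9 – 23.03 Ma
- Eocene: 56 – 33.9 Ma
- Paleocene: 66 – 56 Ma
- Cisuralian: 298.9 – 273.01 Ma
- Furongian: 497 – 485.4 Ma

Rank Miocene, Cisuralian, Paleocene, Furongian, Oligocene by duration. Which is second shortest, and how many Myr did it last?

Oligocene, 10.87 million years

Durations: Miocene 17.697; Cisuralian 25.89; Paleocene 10; Furongian 11.6; Oligocene 10.87 Myr.
Sorted shortest-first: Paleocene (10), Oligocene (10.87), Furongian (11.6), Miocene (17.697), Cisuralian (25.89).
The second shortest is Oligocene at 10.87 Myr.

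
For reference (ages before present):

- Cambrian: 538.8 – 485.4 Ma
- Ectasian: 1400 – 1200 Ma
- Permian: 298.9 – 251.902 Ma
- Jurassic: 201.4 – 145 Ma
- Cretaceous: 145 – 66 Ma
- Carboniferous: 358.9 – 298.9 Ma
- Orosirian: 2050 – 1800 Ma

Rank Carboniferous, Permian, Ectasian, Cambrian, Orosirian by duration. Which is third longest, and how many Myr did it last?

Carboniferous, 60 million years

Durations: Carboniferous 60; Permian 46.998; Ectasian 200; Cambrian 53.4; Orosirian 250 Myr.
Sorted longest-first: Orosirian (250), Ectasian (200), Carboniferous (60), Cambrian (53.4), Permian (46.998).
The third longest is Carboniferous at 60 Myr.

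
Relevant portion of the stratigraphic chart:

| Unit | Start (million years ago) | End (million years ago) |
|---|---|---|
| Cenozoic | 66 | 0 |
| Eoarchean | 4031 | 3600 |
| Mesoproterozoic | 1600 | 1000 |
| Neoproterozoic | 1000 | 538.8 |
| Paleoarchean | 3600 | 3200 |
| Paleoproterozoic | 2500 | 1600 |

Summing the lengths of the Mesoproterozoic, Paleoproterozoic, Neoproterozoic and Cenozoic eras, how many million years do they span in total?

2027.2 million years

Each duration: Mesoproterozoic = 600; Paleoproterozoic = 900; Neoproterozoic = 461.2; Cenozoic = 66.
Sum: 600 + 900 + 461.2 + 66 = 2027.2 Myr.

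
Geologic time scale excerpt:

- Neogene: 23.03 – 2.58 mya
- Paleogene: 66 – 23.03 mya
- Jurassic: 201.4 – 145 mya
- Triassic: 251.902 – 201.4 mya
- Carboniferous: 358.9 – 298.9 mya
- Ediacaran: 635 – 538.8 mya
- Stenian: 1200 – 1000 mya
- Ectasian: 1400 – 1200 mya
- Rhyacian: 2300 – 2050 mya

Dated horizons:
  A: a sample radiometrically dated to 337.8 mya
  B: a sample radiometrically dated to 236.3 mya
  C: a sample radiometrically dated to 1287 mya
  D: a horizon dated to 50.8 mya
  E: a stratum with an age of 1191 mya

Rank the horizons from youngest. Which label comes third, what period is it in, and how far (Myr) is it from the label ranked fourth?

A, in the Carboniferous; 853.2 million years to E

Sorted youngest-first by Ma: D (50.8), B (236.3), A (337.8), E (1191), C (1287).
The third youngest is A at 337.8 Ma, which lies in 358.9–298.9 Ma: the Carboniferous.
The fourth youngest is E at 1191 Ma; separation = |337.8 − 1191| = 853.2 Myr.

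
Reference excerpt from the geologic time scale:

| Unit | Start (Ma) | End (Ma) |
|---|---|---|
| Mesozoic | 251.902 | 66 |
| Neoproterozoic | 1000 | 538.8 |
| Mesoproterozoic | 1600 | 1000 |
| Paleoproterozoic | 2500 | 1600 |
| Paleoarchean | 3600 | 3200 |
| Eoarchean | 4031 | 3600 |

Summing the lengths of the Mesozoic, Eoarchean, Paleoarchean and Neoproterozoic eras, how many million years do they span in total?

1478.102 million years

Duration is start − end for each: (251.902 − 66) + (4031 − 3600) + (3600 − 3200) + (1000 − 538.8).
That is 185.902 + 431 + 400 + 461.2, which totals 1478.102 million years.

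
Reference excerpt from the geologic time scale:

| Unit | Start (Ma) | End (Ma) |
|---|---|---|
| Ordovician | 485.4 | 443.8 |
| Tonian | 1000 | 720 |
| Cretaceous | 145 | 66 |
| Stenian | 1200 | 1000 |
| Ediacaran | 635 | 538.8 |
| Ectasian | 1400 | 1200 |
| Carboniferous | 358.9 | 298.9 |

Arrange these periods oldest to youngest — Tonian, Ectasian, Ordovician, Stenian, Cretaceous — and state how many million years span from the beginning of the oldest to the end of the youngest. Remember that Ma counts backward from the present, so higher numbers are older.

From the excerpt: Tonian 1000–720; Ectasian 1400–1200; Ordovician 485.4–443.8; Stenian 1200–1000; Cretaceous 145–66 (Ma).
Larger Ma is earlier, so the oldest is Ectasian and the youngest is Cretaceous; oldest to youngest: Ectasian, Stenian, Tonian, Ordovician, Cretaceous.
Oldest start 1400 minus youngest end 66 gives 1334 Myr overall.

Ectasian → Stenian → Tonian → Ordovician → Cretaceous; total span 1334 Myr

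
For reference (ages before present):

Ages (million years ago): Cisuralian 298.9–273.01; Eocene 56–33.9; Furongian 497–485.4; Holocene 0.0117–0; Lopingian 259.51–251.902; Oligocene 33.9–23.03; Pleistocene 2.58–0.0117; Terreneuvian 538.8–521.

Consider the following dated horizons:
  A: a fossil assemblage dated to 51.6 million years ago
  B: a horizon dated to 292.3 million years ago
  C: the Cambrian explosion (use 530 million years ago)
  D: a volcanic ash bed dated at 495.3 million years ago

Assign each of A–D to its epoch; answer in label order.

A: 51.6 Ma lies in 56–33.9 Ma, so Eocene.
B: 292.3 Ma lies in 298.9–273.01 Ma, so Cisuralian.
C: 530 Ma lies in 538.8–521 Ma, so Terreneuvian.
D: 495.3 Ma lies in 497–485.4 Ma, so Furongian.

A — Eocene; B — Cisuralian; C — Terreneuvian; D — Furongian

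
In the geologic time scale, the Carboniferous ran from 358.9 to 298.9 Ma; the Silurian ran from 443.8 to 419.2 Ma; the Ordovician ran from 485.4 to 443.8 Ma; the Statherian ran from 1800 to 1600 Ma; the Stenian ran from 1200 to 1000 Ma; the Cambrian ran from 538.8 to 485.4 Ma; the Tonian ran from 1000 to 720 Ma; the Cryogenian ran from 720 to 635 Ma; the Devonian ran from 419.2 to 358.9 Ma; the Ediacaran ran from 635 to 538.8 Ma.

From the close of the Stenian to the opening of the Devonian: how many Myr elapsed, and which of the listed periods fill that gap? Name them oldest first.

End of Stenian = 1000 Ma; start of Devonian = 419.2 Ma.
Gap = 1000 − 419.2 = 580.8 Myr.
Periods wholly inside 1000–419.2 Ma: Tonian (1000–720), Cryogenian (720–635), Ediacaran (635–538.8), Cambrian (538.8–485.4), Ordovician (485.4–443.8), Silurian (443.8–419.2).

580.8 million years; Tonian, Cryogenian, Ediacaran, Cambrian, Ordovician, Silurian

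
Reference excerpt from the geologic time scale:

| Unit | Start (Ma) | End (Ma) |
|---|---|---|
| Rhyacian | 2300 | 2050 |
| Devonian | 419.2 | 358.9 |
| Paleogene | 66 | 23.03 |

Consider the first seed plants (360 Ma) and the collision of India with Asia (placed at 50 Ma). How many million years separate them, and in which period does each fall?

310 million years apart; the first in the Devonian, the second in the Paleogene

Elapsed time: 360 − 50 = 310 Myr.
360 Ma lies within 419.2–358.9 Ma: Devonian.
50 Ma lies within 66–23.03 Ma: Paleogene.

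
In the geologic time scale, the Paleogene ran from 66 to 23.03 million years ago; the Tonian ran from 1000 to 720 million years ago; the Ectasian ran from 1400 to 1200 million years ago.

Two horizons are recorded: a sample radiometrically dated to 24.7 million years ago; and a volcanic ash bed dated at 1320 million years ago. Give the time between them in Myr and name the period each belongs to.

Elapsed time: 1320 − 24.7 = 1295.3 Myr.
24.7 Ma lies within 66–23.03 Ma: Paleogene.
1320 Ma lies within 1400–1200 Ma: Ectasian.

1295.3 million years apart; the first in the Paleogene, the second in the Ectasian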